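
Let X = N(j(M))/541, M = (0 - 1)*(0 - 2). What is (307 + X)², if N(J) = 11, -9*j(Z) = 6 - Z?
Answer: 27588545604/292681 ≈ 94262.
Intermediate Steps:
M = 2 (M = -1*(-2) = 2)
j(Z) = -⅔ + Z/9 (j(Z) = -(6 - Z)/9 = -⅔ + Z/9)
X = 11/541 ≈ 0.020333
(307 + X)² = (307 + 11/541)² = (166098/541)² = 27588545604/292681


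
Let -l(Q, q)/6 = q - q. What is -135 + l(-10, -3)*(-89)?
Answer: -135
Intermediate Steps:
l(Q, q) = 0 (l(Q, q) = -6*(q - q) = -6*0 = 0)
-135 + l(-10, -3)*(-89) = -135 + 0*(-89) = -135 + 0 = -135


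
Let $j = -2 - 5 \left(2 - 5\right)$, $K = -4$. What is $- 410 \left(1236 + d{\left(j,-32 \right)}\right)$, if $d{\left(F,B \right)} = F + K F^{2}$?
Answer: $-234930$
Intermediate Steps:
$j = 13$ ($j = -2 - 5 \left(2 - 5\right) = -2 - -15 = -2 + 15 = 13$)
$d{\left(F,B \right)} = F - 4 F^{2}$
$- 410 \left(1236 + d{\left(j,-32 \right)}\right) = - 410 \left(1236 + 13 \left(1 - 52\right)\right) = - 410 \left(1236 + 13 \left(-51\right)\right) = - 410 \left(1236 - 663\right) = \left(-410\right) 573 = -234930$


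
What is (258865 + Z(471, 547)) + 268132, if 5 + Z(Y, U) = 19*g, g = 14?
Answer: 527258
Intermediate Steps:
Z(Y, U) = 261 (Z(Y, U) = -5 + 19*14 = -5 + 266 = 261)
(258865 + Z(471, 547)) + 268132 = (258865 + 261) + 268132 = 259126 + 268132 = 527258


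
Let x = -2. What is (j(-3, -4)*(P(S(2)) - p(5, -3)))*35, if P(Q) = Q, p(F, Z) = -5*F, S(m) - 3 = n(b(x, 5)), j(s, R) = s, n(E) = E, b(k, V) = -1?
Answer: -2835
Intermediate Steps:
S(m) = 2 (S(m) = 3 - 1 = 2)
(j(-3, -4)*(P(S(2)) - p(5, -3)))*35 = -3*(2 - (-5)*5)*35 = -3*(2 - 1*(-25))*35 = -3*(2 + 25)*35 = -3*27*35 = -81*35 = -2835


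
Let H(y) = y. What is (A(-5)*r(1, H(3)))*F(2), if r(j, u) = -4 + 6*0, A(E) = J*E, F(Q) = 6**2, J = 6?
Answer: 4320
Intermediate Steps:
F(Q) = 36
A(E) = 6*E
r(j, u) = -4 (r(j, u) = -4 + 0 = -4)
(A(-5)*r(1, H(3)))*F(2) = ((6*(-5))*(-4))*36 = -30*(-4)*36 = 120*36 = 4320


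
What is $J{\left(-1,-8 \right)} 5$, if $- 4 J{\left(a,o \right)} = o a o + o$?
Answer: $90$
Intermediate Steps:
$J{\left(a,o \right)} = - \frac{o}{4} - \frac{a o^{2}}{4}$ ($J{\left(a,o \right)} = - \frac{o a o + o}{4} = - \frac{a o o + o}{4} = - \frac{a o^{2} + o}{4} = - \frac{o + a o^{2}}{4} = - \frac{o}{4} - \frac{a o^{2}}{4}$)
$J{\left(-1,-8 \right)} 5 = \left(- \frac{1}{4}\right) \left(-8\right) \left(1 - -8\right) 5 = \left(- \frac{1}{4}\right) \left(-8\right) \left(1 + 8\right) 5 = \left(- \frac{1}{4}\right) \left(-8\right) 9 \cdot 5 = 18 \cdot 5 = 90$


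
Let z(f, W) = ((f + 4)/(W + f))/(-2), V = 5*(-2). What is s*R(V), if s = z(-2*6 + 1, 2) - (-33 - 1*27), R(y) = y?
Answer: -5365/9 ≈ -596.11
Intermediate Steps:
V = -10
z(f, W) = -(4 + f)/(2*(W + f)) (z(f, W) = ((4 + f)/(W + f))*(-½) = -(4 + f)/(2*(W + f)))
s = 1073/18 (s = (-2 - (-2*6 + 1)/2)/(2 + (-2*6 + 1)) - (-33 - 1*27) = (-2 - (-12 + 1)/2)/(2 + (-12 + 1)) - (-33 - 27) = (-2 - ½*(-11))/(2 - 11) - 1*(-60) = (-2 + 11/2)/(-9) + 60 = -⅑*7/2 + 60 = -7/18 + 60 = 1073/18 ≈ 59.611)
s*R(V) = (1073/18)*(-10) = -5365/9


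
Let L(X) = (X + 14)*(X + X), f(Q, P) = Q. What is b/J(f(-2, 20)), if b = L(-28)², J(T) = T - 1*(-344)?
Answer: 307328/171 ≈ 1797.2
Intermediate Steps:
J(T) = 344 + T (J(T) = T + 344 = 344 + T)
L(X) = 2*X*(14 + X) (L(X) = (14 + X)*(2*X) = 2*X*(14 + X))
b = 614656 (b = (2*(-28)*(14 - 28))² = (2*(-28)*(-14))² = 784² = 614656)
b/J(f(-2, 20)) = 614656/(344 - 2) = 614656/342 = 614656*(1/342) = 307328/171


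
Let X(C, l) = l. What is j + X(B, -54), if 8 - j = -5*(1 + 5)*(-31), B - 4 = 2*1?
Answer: -976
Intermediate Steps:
B = 6 (B = 4 + 2*1 = 4 + 2 = 6)
j = -922 (j = 8 - (-5*(1 + 5))*(-31) = 8 - (-5*6)*(-31) = 8 - (-30)*(-31) = 8 - 1*930 = 8 - 930 = -922)
j + X(B, -54) = -922 - 54 = -976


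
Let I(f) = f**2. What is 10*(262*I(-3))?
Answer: 23580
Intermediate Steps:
10*(262*I(-3)) = 10*(262*(-3)**2) = 10*(262*9) = 10*2358 = 23580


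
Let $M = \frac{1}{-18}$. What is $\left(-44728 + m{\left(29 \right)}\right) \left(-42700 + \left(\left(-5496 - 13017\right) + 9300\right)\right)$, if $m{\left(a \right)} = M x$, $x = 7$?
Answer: $\frac{41795727343}{18} \approx 2.322 \cdot 10^{9}$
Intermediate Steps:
$M = - \frac{1}{18} \approx -0.055556$
$m{\left(a \right)} = - \frac{7}{18}$ ($m{\left(a \right)} = \left(- \frac{1}{18}\right) 7 = - \frac{7}{18}$)
$\left(-44728 + m{\left(29 \right)}\right) \left(-42700 + \left(\left(-5496 - 13017\right) + 9300\right)\right) = \left(-44728 - \frac{7}{18}\right) \left(-42700 + \left(\left(-5496 - 13017\right) + 9300\right)\right) = - \frac{805111 \left(-42700 + \left(-18513 + 9300\right)\right)}{18} = - \frac{805111 \left(-42700 - 9213\right)}{18} = \left(- \frac{805111}{18}\right) \left(-51913\right) = \frac{41795727343}{18}$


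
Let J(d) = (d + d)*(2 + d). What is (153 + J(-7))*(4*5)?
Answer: 4460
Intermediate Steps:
J(d) = 2*d*(2 + d) (J(d) = (2*d)*(2 + d) = 2*d*(2 + d))
(153 + J(-7))*(4*5) = (153 + 2*(-7)*(2 - 7))*(4*5) = (153 + 2*(-7)*(-5))*20 = (153 + 70)*20 = 223*20 = 4460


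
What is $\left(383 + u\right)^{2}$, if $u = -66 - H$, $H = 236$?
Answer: $6561$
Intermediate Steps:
$u = -302$ ($u = -66 - 236 = -302$)
$\left(383 + u\right)^{2} = \left(383 - 302\right)^{2} = 81^{2} = 6561$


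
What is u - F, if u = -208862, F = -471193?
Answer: 262331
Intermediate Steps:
u - F = -208862 - 1*(-471193) = -208862 + 471193 = 262331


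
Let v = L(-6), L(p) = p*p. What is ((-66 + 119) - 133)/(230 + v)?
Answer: -40/133 ≈ -0.30075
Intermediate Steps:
L(p) = p²
v = 36 (v = (-6)² = 36)
((-66 + 119) - 133)/(230 + v) = ((-66 + 119) - 133)/(230 + 36) = (53 - 133)/266 = -80*1/266 = -40/133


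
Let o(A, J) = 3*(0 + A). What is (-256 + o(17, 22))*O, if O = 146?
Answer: -29930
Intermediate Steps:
o(A, J) = 3*A
(-256 + o(17, 22))*O = (-256 + 3*17)*146 = (-256 + 51)*146 = -205*146 = -29930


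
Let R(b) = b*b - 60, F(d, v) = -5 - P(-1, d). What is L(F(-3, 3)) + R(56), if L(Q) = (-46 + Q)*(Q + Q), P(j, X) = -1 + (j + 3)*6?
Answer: 5060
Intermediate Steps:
P(j, X) = 17 + 6*j (P(j, X) = -1 + (3 + j)*6 = -1 + (18 + 6*j) = 17 + 6*j)
F(d, v) = -16 (F(d, v) = -5 - (17 + 6*(-1)) = -5 - (17 - 6) = -5 - 1*11 = -5 - 11 = -16)
R(b) = -60 + b² (R(b) = b² - 60 = -60 + b²)
L(Q) = 2*Q*(-46 + Q) (L(Q) = (-46 + Q)*(2*Q) = 2*Q*(-46 + Q))
L(F(-3, 3)) + R(56) = 2*(-16)*(-46 - 16) + (-60 + 56²) = 2*(-16)*(-62) + (-60 + 3136) = 1984 + 3076 = 5060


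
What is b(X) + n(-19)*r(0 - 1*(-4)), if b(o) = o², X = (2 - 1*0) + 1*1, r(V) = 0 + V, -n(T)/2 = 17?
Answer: -127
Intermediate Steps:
n(T) = -34 (n(T) = -2*17 = -34)
r(V) = V
X = 3 (X = (2 + 0) + 1 = 2 + 1 = 3)
b(X) + n(-19)*r(0 - 1*(-4)) = 3² - 34*(0 - 1*(-4)) = 9 - 34*(0 + 4) = 9 - 34*4 = 9 - 136 = -127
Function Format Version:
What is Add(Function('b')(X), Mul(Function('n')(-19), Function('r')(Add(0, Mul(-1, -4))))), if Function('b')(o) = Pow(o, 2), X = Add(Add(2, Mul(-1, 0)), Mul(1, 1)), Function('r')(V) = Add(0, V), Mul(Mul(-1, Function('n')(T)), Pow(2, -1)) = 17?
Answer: -127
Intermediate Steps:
Function('n')(T) = -34 (Function('n')(T) = Mul(-2, 17) = -34)
Function('r')(V) = V
X = 3 (X = Add(Add(2, 0), 1) = Add(2, 1) = 3)
Add(Function('b')(X), Mul(Function('n')(-19), Function('r')(Add(0, Mul(-1, -4))))) = Add(Pow(3, 2), Mul(-34, Add(0, Mul(-1, -4)))) = Add(9, Mul(-34, Add(0, 4))) = Add(9, Mul(-34, 4)) = Add(9, -136) = -127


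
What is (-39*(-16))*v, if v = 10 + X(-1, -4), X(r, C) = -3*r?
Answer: 8112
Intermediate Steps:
v = 13 (v = 10 - 3*(-1) = 10 + 3 = 13)
(-39*(-16))*v = -39*(-16)*13 = 624*13 = 8112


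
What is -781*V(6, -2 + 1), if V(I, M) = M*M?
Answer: -781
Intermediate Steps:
V(I, M) = M²
-781*V(6, -2 + 1) = -781*(-2 + 1)² = -781*(-1)² = -781*1 = -781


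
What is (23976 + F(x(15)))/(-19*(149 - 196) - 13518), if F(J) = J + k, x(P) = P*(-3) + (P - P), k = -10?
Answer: -23921/12625 ≈ -1.8947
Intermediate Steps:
x(P) = -3*P (x(P) = -3*P + 0 = -3*P)
F(J) = -10 + J (F(J) = J - 10 = -10 + J)
(23976 + F(x(15)))/(-19*(149 - 196) - 13518) = (23976 + (-10 - 3*15))/(-19*(149 - 196) - 13518) = (23976 + (-10 - 45))/(-19*(-47) - 13518) = (23976 - 55)/(893 - 13518) = 23921/(-12625) = 23921*(-1/12625) = -23921/12625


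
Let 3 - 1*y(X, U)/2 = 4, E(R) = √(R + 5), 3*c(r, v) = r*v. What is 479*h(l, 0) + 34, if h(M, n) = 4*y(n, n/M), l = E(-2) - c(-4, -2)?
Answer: -3798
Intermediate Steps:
c(r, v) = r*v/3 (c(r, v) = (r*v)/3 = r*v/3)
E(R) = √(5 + R)
y(X, U) = -2 (y(X, U) = 6 - 2*4 = 6 - 8 = -2)
l = -8/3 + √3 (l = √(5 - 2) - (-4)*(-2)/3 = √3 - 1*8/3 = √3 - 8/3 = -8/3 + √3 ≈ -0.93462)
h(M, n) = -8 (h(M, n) = 4*(-2) = -8)
479*h(l, 0) + 34 = 479*(-8) + 34 = -3832 + 34 = -3798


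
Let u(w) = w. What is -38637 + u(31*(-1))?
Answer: -38668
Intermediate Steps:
-38637 + u(31*(-1)) = -38637 + 31*(-1) = -38637 - 31 = -38668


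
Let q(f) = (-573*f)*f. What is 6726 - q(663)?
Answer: 251879763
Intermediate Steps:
q(f) = -573*f**2
6726 - q(663) = 6726 - (-573)*663**2 = 6726 - (-573)*439569 = 6726 - 1*(-251873037) = 6726 + 251873037 = 251879763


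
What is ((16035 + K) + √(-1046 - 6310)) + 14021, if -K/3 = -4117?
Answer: 42407 + 2*I*√1839 ≈ 42407.0 + 85.767*I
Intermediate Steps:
K = 12351 (K = -3*(-4117) = 12351)
((16035 + K) + √(-1046 - 6310)) + 14021 = ((16035 + 12351) + √(-1046 - 6310)) + 14021 = (28386 + √(-7356)) + 14021 = (28386 + 2*I*√1839) + 14021 = 42407 + 2*I*√1839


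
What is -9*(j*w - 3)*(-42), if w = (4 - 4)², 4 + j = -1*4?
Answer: -1134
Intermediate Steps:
j = -8 (j = -4 - 1*4 = -4 - 4 = -8)
w = 0 (w = 0² = 0)
-9*(j*w - 3)*(-42) = -9*(-8*0 - 3)*(-42) = -9*(0 - 3)*(-42) = -9*(-3)*(-42) = 27*(-42) = -1134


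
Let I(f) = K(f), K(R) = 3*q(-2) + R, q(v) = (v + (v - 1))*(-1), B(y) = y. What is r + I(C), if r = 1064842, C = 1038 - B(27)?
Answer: 1065868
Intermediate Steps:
C = 1011 (C = 1038 - 1*27 = 1038 - 27 = 1011)
q(v) = 1 - 2*v (q(v) = (v + (-1 + v))*(-1) = (-1 + 2*v)*(-1) = 1 - 2*v)
K(R) = 15 + R (K(R) = 3*(1 - 2*(-2)) + R = 3*(1 + 4) + R = 3*5 + R = 15 + R)
I(f) = 15 + f
r + I(C) = 1064842 + (15 + 1011) = 1064842 + 1026 = 1065868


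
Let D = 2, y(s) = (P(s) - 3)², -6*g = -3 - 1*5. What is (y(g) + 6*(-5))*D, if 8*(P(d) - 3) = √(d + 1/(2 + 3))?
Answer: -28777/480 ≈ -59.952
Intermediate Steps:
g = 4/3 (g = -(-3 - 1*5)/6 = -(-3 - 5)/6 = -⅙*(-8) = 4/3 ≈ 1.3333)
P(d) = 3 + √(⅕ + d)/8 (P(d) = 3 + √(d + 1/(2 + 3))/8 = 3 + √(d + 1/5)/8 = 3 + √(d + ⅕)/8 = 3 + √(⅕ + d)/8)
y(s) = 1/320 + s/64 (y(s) = ((3 + √(5 + 25*s)/40) - 3)² = (√(5 + 25*s)/40)² = 1/320 + s/64)
(y(g) + 6*(-5))*D = ((1/320 + (1/64)*(4/3)) + 6*(-5))*2 = ((1/320 + 1/48) - 30)*2 = (23/960 - 30)*2 = -28777/960*2 = -28777/480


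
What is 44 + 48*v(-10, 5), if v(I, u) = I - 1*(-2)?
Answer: -340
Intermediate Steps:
v(I, u) = 2 + I (v(I, u) = I + 2 = 2 + I)
44 + 48*v(-10, 5) = 44 + 48*(2 - 10) = 44 + 48*(-8) = 44 - 384 = -340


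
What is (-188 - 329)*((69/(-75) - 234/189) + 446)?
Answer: -120469789/525 ≈ -2.2947e+5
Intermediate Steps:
(-188 - 329)*((69/(-75) - 234/189) + 446) = -517*((69*(-1/75) - 234*1/189) + 446) = -517*((-23/25 - 26/21) + 446) = -517*(-1133/525 + 446) = -517*233017/525 = -120469789/525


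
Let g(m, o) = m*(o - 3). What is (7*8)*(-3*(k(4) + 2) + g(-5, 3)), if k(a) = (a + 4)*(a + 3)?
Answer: -9744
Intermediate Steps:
g(m, o) = m*(-3 + o)
k(a) = (3 + a)*(4 + a) (k(a) = (4 + a)*(3 + a) = (3 + a)*(4 + a))
(7*8)*(-3*(k(4) + 2) + g(-5, 3)) = (7*8)*(-3*((12 + 4² + 7*4) + 2) - 5*(-3 + 3)) = 56*(-3*((12 + 16 + 28) + 2) - 5*0) = 56*(-3*(56 + 2) + 0) = 56*(-3*58 + 0) = 56*(-174 + 0) = 56*(-174) = -9744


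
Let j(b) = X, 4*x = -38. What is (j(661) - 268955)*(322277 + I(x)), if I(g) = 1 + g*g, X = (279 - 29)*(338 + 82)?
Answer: -211415545715/4 ≈ -5.2854e+10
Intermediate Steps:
x = -19/2 (x = (¼)*(-38) = -19/2 ≈ -9.5000)
X = 105000 (X = 250*420 = 105000)
j(b) = 105000
I(g) = 1 + g²
(j(661) - 268955)*(322277 + I(x)) = (105000 - 268955)*(322277 + (1 + (-19/2)²)) = -163955*(322277 + (1 + 361/4)) = -163955*(322277 + 365/4) = -163955*1289473/4 = -211415545715/4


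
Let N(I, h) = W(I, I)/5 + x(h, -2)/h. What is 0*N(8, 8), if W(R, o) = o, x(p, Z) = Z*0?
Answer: 0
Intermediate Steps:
x(p, Z) = 0
N(I, h) = I/5 (N(I, h) = I/5 + 0/h = I*(⅕) + 0 = I/5 + 0 = I/5)
0*N(8, 8) = 0*((⅕)*8) = 0*(8/5) = 0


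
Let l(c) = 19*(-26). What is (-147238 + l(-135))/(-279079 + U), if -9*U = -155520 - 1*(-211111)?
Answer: 664794/1283651 ≈ 0.51789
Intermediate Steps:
l(c) = -494
U = -55591/9 (U = -(-155520 - 1*(-211111))/9 = -(-155520 + 211111)/9 = -⅑*55591 = -55591/9 ≈ -6176.8)
(-147238 + l(-135))/(-279079 + U) = (-147238 - 494)/(-279079 - 55591/9) = -147732/(-2567302/9) = -147732*(-9/2567302) = 664794/1283651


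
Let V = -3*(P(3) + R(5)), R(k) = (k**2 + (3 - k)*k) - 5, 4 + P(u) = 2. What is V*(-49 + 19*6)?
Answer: -1560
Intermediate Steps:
P(u) = -2 (P(u) = -4 + 2 = -2)
R(k) = -5 + k**2 + k*(3 - k) (R(k) = (k**2 + k*(3 - k)) - 5 = -5 + k**2 + k*(3 - k))
V = -24 (V = -3*(-2 + (-5 + 3*5)) = -3*(-2 + (-5 + 15)) = -3*(-2 + 10) = -3*8 = -24)
V*(-49 + 19*6) = -24*(-49 + 19*6) = -24*(-49 + 114) = -24*65 = -1560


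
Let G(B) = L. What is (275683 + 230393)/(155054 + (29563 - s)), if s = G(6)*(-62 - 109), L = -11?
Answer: 42173/15228 ≈ 2.7694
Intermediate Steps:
G(B) = -11
s = 1881 (s = -11*(-62 - 109) = -11*(-171) = 1881)
(275683 + 230393)/(155054 + (29563 - s)) = (275683 + 230393)/(155054 + (29563 - 1*1881)) = 506076/(155054 + (29563 - 1881)) = 506076/(155054 + 27682) = 506076/182736 = 506076*(1/182736) = 42173/15228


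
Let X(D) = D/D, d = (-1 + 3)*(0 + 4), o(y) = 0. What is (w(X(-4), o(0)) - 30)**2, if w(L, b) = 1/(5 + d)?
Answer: 151321/169 ≈ 895.39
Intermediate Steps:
d = 8 (d = 2*4 = 8)
X(D) = 1
w(L, b) = 1/13 (w(L, b) = 1/(5 + 8) = 1/13)
(w(X(-4), o(0)) - 30)**2 = (1/13 - 30)**2 = (-389/13)**2 = 151321/169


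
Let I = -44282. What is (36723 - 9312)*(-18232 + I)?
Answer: -1713571254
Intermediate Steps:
(36723 - 9312)*(-18232 + I) = (36723 - 9312)*(-18232 - 44282) = 27411*(-62514) = -1713571254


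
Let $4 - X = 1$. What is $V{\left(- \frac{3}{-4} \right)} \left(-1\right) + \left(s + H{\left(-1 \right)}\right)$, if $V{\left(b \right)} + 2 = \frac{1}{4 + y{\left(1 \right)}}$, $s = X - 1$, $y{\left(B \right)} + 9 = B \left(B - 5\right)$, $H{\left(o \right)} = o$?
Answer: $\frac{28}{9} \approx 3.1111$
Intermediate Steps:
$X = 3$ ($X = 4 - 1 = 3$)
$y{\left(B \right)} = -9 + B \left(-5 + B\right)$ ($y{\left(B \right)} = -9 + B \left(B - 5\right) = -9 + B \left(-5 + B\right)$)
$s = 2$ ($s = 3 - 1 = 2$)
$V{\left(b \right)} = - \frac{19}{9}$ ($V{\left(b \right)} = -2 + \frac{1}{4 - \left(14 - 1\right)} = -2 + \frac{1}{4 - 13} = -2 + \frac{1}{-9} = -2 - \frac{1}{9} = - \frac{19}{9}$)
$V{\left(- \frac{3}{-4} \right)} \left(-1\right) + \left(s + H{\left(-1 \right)}\right) = \left(- \frac{19}{9}\right) \left(-1\right) + \left(2 - 1\right) = \frac{19}{9} + 1 = \frac{28}{9}$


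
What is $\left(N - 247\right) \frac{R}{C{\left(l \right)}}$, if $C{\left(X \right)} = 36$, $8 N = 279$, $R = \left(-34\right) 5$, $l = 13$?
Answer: $\frac{144245}{144} \approx 1001.7$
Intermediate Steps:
$R = -170$
$N = \frac{279}{8}$ ($N = \frac{1}{8} \cdot 279 = \frac{279}{8} \approx 34.875$)
$\left(N - 247\right) \frac{R}{C{\left(l \right)}} = \left(\frac{279}{8} - 247\right) \left(- \frac{170}{36}\right) = - \frac{1697 \left(\left(-170\right) \frac{1}{36}\right)}{8} = \left(- \frac{1697}{8}\right) \left(- \frac{85}{18}\right) = \frac{144245}{144}$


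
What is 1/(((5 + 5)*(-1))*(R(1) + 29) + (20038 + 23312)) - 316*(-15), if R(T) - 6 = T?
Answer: 203772601/42990 ≈ 4740.0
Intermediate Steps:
R(T) = 6 + T
1/(((5 + 5)*(-1))*(R(1) + 29) + (20038 + 23312)) - 316*(-15) = 1/(((5 + 5)*(-1))*((6 + 1) + 29) + (20038 + 23312)) - 316*(-15) = 1/((10*(-1))*(7 + 29) + 43350) - 1*(-4740) = 1/(-10*36 + 43350) + 4740 = 1/(-360 + 43350) + 4740 = 1/42990 + 4740 = 203772601/42990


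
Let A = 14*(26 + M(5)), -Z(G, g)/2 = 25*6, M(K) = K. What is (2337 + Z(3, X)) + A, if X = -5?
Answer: 2471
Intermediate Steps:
Z(G, g) = -300 (Z(G, g) = -50*6 = -2*150 = -300)
A = 434 (A = 14*(26 + 5) = 14*31 = 434)
(2337 + Z(3, X)) + A = (2337 - 300) + 434 = 2037 + 434 = 2471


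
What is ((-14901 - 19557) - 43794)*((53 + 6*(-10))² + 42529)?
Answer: -3331813656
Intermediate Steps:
((-14901 - 19557) - 43794)*((53 + 6*(-10))² + 42529) = (-34458 - 43794)*((53 - 60)² + 42529) = -78252*((-7)² + 42529) = -78252*(49 + 42529) = -78252*42578 = -3331813656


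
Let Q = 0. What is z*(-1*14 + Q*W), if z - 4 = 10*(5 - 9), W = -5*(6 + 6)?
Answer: 504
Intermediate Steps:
W = -60 (W = -5*12 = -60)
z = -36 (z = 4 + 10*(5 - 9) = 4 + 10*(-4) = 4 - 40 = -36)
z*(-1*14 + Q*W) = -36*(-1*14 + 0*(-60)) = -36*(-14 + 0) = -36*(-14) = 504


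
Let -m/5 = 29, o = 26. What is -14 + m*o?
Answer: -3784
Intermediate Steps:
m = -145 (m = -5*29 = -145)
-14 + m*o = -14 - 145*26 = -14 - 3770 = -3784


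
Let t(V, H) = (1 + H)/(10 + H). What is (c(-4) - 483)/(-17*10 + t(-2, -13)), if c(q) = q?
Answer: 487/166 ≈ 2.9337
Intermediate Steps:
t(V, H) = (1 + H)/(10 + H)
(c(-4) - 483)/(-17*10 + t(-2, -13)) = (-4 - 483)/(-17*10 + (1 - 13)/(10 - 13)) = -487/(-170 - 12/(-3)) = -487/(-170 - 1/3*(-12)) = -487/(-170 + 4) = -487/(-166) = -487*(-1/166) = 487/166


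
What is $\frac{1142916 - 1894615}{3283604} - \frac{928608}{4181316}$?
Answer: $- \frac{516022666593}{1144148828572} \approx -0.45101$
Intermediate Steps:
$\frac{1142916 - 1894615}{3283604} - \frac{928608}{4181316} = \left(1142916 - 1894615\right) \frac{1}{3283604} - \frac{77384}{348443} = \left(-751699\right) \frac{1}{3283604} - \frac{77384}{348443} = - \frac{751699}{3283604} - \frac{77384}{348443} = - \frac{516022666593}{1144148828572}$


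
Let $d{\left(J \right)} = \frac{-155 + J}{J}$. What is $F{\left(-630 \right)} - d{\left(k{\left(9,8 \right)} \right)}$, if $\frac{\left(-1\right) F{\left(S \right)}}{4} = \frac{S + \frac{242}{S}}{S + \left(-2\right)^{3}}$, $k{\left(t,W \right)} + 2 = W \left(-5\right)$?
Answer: $- \frac{1736929}{200970} \approx -8.6427$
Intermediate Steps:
$k{\left(t,W \right)} = -2 - 5 W$ ($k{\left(t,W \right)} = -2 + W \left(-5\right) = -2 - 5 W$)
$F{\left(S \right)} = - \frac{4 \left(S + \frac{242}{S}\right)}{-8 + S}$ ($F{\left(S \right)} = - 4 \frac{S + \frac{242}{S}}{S + \left(-2\right)^{3}} = - 4 \frac{S + \frac{242}{S}}{S - 8} = - 4 \frac{S + \frac{242}{S}}{-8 + S} = - \frac{4 \left(S + \frac{242}{S}\right)}{-8 + S}$)
$d{\left(J \right)} = \frac{-155 + J}{J}$
$F{\left(-630 \right)} - d{\left(k{\left(9,8 \right)} \right)} = \frac{4 \left(-242 - \left(-630\right)^{2}\right)}{\left(-630\right) \left(-8 - 630\right)} - \frac{-155 - 42}{-2 - 40} = 4 \left(- \frac{1}{630}\right) \frac{1}{-638} \left(-242 - 396900\right) - \frac{-155 - 42}{-2 - 40} = 4 \left(- \frac{1}{630}\right) \left(- \frac{1}{638}\right) \left(-242 - 396900\right) - \frac{-155 - 42}{-42} = 4 \left(- \frac{1}{630}\right) \left(- \frac{1}{638}\right) \left(-397142\right) - \left(- \frac{1}{42}\right) \left(-197\right) = - \frac{397142}{100485} - \frac{197}{42} = - \frac{1736929}{200970}$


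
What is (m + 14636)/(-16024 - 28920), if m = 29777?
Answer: -44413/44944 ≈ -0.98818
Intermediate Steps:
(m + 14636)/(-16024 - 28920) = (29777 + 14636)/(-16024 - 28920) = 44413/(-44944) = 44413*(-1/44944) = -44413/44944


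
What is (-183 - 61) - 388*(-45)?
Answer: 17216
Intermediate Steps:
(-183 - 61) - 388*(-45) = -244 + 17460 = 17216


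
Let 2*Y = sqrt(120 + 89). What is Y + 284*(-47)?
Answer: -13348 + sqrt(209)/2 ≈ -13341.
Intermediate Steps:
Y = sqrt(209)/2 (Y = sqrt(120 + 89)/2 = sqrt(209)/2 ≈ 7.2284)
Y + 284*(-47) = sqrt(209)/2 + 284*(-47) = sqrt(209)/2 - 13348 = -13348 + sqrt(209)/2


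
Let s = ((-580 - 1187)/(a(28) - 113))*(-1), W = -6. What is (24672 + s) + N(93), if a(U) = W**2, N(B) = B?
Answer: 1905138/77 ≈ 24742.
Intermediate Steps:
a(U) = 36 (a(U) = (-6)**2 = 36)
s = -1767/77 (s = ((-580 - 1187)/(36 - 113))*(-1) = -1767/(-77)*(-1) = -1767*(-1/77)*(-1) = (1767/77)*(-1) = -1767/77 ≈ -22.948)
(24672 + s) + N(93) = (24672 - 1767/77) + 93 = 1897977/77 + 93 = 1905138/77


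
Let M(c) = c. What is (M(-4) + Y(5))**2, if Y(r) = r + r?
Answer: 36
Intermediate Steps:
Y(r) = 2*r
(M(-4) + Y(5))**2 = (-4 + 2*5)**2 = (-4 + 10)**2 = 6**2 = 36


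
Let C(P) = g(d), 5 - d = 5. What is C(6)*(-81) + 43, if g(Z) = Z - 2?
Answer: 205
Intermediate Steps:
d = 0 (d = 5 - 1*5 = 5 - 5 = 0)
g(Z) = -2 + Z
C(P) = -2 (C(P) = -2 + 0 = -2)
C(6)*(-81) + 43 = -2*(-81) + 43 = 162 + 43 = 205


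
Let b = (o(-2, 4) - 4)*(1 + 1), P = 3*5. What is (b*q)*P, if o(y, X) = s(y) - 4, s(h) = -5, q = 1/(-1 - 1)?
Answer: 195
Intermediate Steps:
P = 15
q = -½ (q = 1/(-2) = -½ ≈ -0.50000)
o(y, X) = -9 (o(y, X) = -5 - 4 = -9)
b = -26 (b = (-9 - 4)*(1 + 1) = -13*2 = -26)
(b*q)*P = -26*(-½)*15 = 13*15 = 195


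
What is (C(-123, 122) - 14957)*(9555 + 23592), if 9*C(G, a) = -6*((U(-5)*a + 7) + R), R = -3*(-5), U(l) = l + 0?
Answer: -482786055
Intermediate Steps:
U(l) = l
R = 15
C(G, a) = -44/3 + 10*a/3 (C(G, a) = (-6*((-5*a + 7) + 15))/9 = (-6*((7 - 5*a) + 15))/9 = (-6*(22 - 5*a))/9 = (-132 + 30*a)/9 = -44/3 + 10*a/3)
(C(-123, 122) - 14957)*(9555 + 23592) = ((-44/3 + (10/3)*122) - 14957)*(9555 + 23592) = ((-44/3 + 1220/3) - 14957)*33147 = (392 - 14957)*33147 = -14565*33147 = -482786055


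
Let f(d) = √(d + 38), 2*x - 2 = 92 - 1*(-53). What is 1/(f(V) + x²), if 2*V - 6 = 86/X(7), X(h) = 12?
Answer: 259308/1400844503 - 8*√1605/1400844503 ≈ 0.00018488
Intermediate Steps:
x = 147/2 (x = 1 + (92 - 1*(-53))/2 = 1 + (92 + 53)/2 = 1 + (½)*145 = 1 + 145/2 = 147/2 ≈ 73.500)
V = 79/12 (V = 3 + (86/12)/2 = 3 + (86*(1/12))/2 = 3 + (½)*(43/6) = 3 + 43/12 = 79/12 ≈ 6.5833)
f(d) = √(38 + d)
1/(f(V) + x²) = 1/(√(38 + 79/12) + (147/2)²) = 1/(√(535/12) + 21609/4) = 1/(√1605/6 + 21609/4) = 1/(21609/4 + √1605/6)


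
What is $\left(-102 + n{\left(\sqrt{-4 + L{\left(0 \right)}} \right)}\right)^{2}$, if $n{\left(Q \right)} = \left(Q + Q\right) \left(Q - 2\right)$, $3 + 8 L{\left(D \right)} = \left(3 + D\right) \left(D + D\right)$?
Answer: $\frac{195129}{16} + \frac{443 i \sqrt{70}}{2} \approx 12196.0 + 1853.2 i$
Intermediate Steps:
$L{\left(D \right)} = - \frac{3}{8} + \frac{D \left(3 + D\right)}{4}$ ($L{\left(D \right)} = - \frac{3}{8} + \frac{\left(3 + D\right) \left(D + D\right)}{8} = - \frac{3}{8} + \frac{\left(3 + D\right) 2 D}{8} = - \frac{3}{8} + \frac{2 D \left(3 + D\right)}{8} = - \frac{3}{8} + \frac{D \left(3 + D\right)}{4}$)
$n{\left(Q \right)} = 2 Q \left(-2 + Q\right)$
$\left(-102 + n{\left(\sqrt{-4 + L{\left(0 \right)}} \right)}\right)^{2} = \left(-102 + 2 \sqrt{-4 + \left(- \frac{3}{8} + \frac{0^{2}}{4} + \frac{3}{4} \cdot 0\right)} \left(-2 + \sqrt{-4 + \left(- \frac{3}{8} + \frac{0^{2}}{4} + \frac{3}{4} \cdot 0\right)}\right)\right)^{2} = \left(-102 + 2 \sqrt{-4 + \left(- \frac{3}{8} + \frac{1}{4} \cdot 0 + 0\right)} \left(-2 + \sqrt{-4 + \left(- \frac{3}{8} + \frac{1}{4} \cdot 0 + 0\right)}\right)\right)^{2} = \left(-102 + 2 \sqrt{-4 + \left(- \frac{3}{8} + 0 + 0\right)} \left(-2 + \sqrt{-4 + \left(- \frac{3}{8} + 0 + 0\right)}\right)\right)^{2} = \left(-102 + 2 \sqrt{-4 - \frac{3}{8}} \left(-2 + \sqrt{-4 - \frac{3}{8}}\right)\right)^{2} = \left(-102 + 2 \sqrt{- \frac{35}{8}} \left(-2 + \sqrt{- \frac{35}{8}}\right)\right)^{2} = \left(-102 + 2 \frac{i \sqrt{70}}{4} \left(-2 + \frac{i \sqrt{70}}{4}\right)\right)^{2} = \left(-102 + \frac{i \sqrt{70} \left(-2 + \frac{i \sqrt{70}}{4}\right)}{2}\right)^{2}$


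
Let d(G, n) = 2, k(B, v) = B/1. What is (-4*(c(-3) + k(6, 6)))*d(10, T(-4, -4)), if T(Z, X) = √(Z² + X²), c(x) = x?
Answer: -24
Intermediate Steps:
T(Z, X) = √(X² + Z²)
k(B, v) = B (k(B, v) = B*1 = B)
(-4*(c(-3) + k(6, 6)))*d(10, T(-4, -4)) = -4*(-3 + 6)*2 = -4*3*2 = -12*2 = -24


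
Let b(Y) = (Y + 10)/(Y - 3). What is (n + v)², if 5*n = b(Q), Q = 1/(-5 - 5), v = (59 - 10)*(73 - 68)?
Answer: 1434591376/24025 ≈ 59712.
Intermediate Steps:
v = 245 (v = 49*5 = 245)
Q = -⅒ (Q = 1/(-10) = -⅒ ≈ -0.10000)
b(Y) = (10 + Y)/(-3 + Y)
n = -99/155 (n = ((10 - ⅒)/(-3 - ⅒))/5 = ((99/10)/(-31/10))/5 = (-10/31*99/10)/5 = (⅕)*(-99/31) = -99/155 ≈ -0.63871)
(n + v)² = (-99/155 + 245)² = (37876/155)² = 1434591376/24025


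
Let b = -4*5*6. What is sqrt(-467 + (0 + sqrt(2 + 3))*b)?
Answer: sqrt(-467 - 120*sqrt(5)) ≈ 27.117*I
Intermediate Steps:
b = -120 (b = -20*6 = -120)
sqrt(-467 + (0 + sqrt(2 + 3))*b) = sqrt(-467 + (0 + sqrt(2 + 3))*(-120)) = sqrt(-467 + (0 + sqrt(5))*(-120)) = sqrt(-467 + sqrt(5)*(-120)) = sqrt(-467 - 120*sqrt(5))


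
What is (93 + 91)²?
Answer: 33856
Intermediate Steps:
(93 + 91)² = 184² = 33856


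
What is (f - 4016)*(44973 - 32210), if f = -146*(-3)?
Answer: -45666014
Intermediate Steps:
f = 438
(f - 4016)*(44973 - 32210) = (438 - 4016)*(44973 - 32210) = -3578*12763 = -45666014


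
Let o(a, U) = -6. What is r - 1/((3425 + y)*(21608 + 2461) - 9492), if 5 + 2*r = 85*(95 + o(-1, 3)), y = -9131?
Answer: 519172438681/137347206 ≈ 3780.0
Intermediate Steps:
r = 3780 (r = -5/2 + (85*(95 - 6))/2 = -5/2 + (85*89)/2 = -5/2 + (½)*7565 = -5/2 + 7565/2 = 3780)
r - 1/((3425 + y)*(21608 + 2461) - 9492) = 3780 - 1/((3425 - 9131)*(21608 + 2461) - 9492) = 3780 - 1/(-5706*24069 - 9492) = 3780 - 1/(-137337714 - 9492) = 3780 - 1/(-137347206) = 3780 - 1*(-1/137347206) = 3780 + 1/137347206 = 519172438681/137347206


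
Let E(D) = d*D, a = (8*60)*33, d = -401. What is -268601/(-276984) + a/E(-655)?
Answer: 14987364443/14550246504 ≈ 1.0300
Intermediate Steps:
a = 15840 (a = 480*33 = 15840)
E(D) = -401*D
-268601/(-276984) + a/E(-655) = -268601/(-276984) + 15840/((-401*(-655))) = -268601*(-1/276984) + 15840/262655 = 268601/276984 + 15840*(1/262655) = 268601/276984 + 3168/52531 = 14987364443/14550246504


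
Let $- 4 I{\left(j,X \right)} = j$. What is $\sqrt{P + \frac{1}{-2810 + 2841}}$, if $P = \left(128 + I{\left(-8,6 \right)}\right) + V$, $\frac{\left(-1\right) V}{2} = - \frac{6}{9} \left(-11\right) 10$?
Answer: $\frac{i \sqrt{143871}}{93} \approx 4.0785 i$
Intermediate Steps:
$I{\left(j,X \right)} = - \frac{j}{4}$
$V = - \frac{440}{3}$ ($V = - 2 - \frac{6}{9} \left(-11\right) 10 = - 2 \left(-6\right) \frac{1}{9} \left(-11\right) 10 = - 2 \left(- \frac{2}{3}\right) \left(-11\right) 10 = - 2 \cdot \frac{22}{3} \cdot 10 = \left(-2\right) \frac{220}{3} = - \frac{440}{3} \approx -146.67$)
$P = - \frac{50}{3}$ ($P = \left(128 - -2\right) - \frac{440}{3} = \left(128 + 2\right) - \frac{440}{3} = 130 - \frac{440}{3} = - \frac{50}{3} \approx -16.667$)
$\sqrt{P + \frac{1}{-2810 + 2841}} = \sqrt{- \frac{50}{3} + \frac{1}{-2810 + 2841}} = \sqrt{- \frac{50}{3} + \frac{1}{31}} = \sqrt{- \frac{1547}{93}} = \frac{i \sqrt{143871}}{93}$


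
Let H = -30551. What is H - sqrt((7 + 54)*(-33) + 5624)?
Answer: -30551 - sqrt(3611) ≈ -30611.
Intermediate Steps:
H - sqrt((7 + 54)*(-33) + 5624) = -30551 - sqrt((7 + 54)*(-33) + 5624) = -30551 - sqrt(61*(-33) + 5624) = -30551 - sqrt(-2013 + 5624) = -30551 - sqrt(3611)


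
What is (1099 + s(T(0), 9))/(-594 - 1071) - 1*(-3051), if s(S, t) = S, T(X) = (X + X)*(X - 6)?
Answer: 5078816/1665 ≈ 3050.3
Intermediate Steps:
T(X) = 2*X*(-6 + X) (T(X) = (2*X)*(-6 + X) = 2*X*(-6 + X))
(1099 + s(T(0), 9))/(-594 - 1071) - 1*(-3051) = (1099 + 2*0*(-6 + 0))/(-594 - 1071) - 1*(-3051) = (1099 + 2*0*(-6))/(-1665) + 3051 = (1099 + 0)*(-1/1665) + 3051 = 1099*(-1/1665) + 3051 = -1099/1665 + 3051 = 5078816/1665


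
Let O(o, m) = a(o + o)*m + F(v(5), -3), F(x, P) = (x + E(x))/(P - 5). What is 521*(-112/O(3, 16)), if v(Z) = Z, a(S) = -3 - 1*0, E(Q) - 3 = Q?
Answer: 466816/397 ≈ 1175.9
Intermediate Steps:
E(Q) = 3 + Q
a(S) = -3 (a(S) = -3 + 0 = -3)
F(x, P) = (3 + 2*x)/(-5 + P) (F(x, P) = (x + (3 + x))/(P - 5) = (3 + 2*x)/(-5 + P))
O(o, m) = -13/8 - 3*m (O(o, m) = -3*m + (3 + 2*5)/(-5 - 3) = -3*m + (3 + 10)/(-8) = -3*m - 1/8*13 = -3*m - 13/8 = -13/8 - 3*m)
521*(-112/O(3, 16)) = 521*(-112/(-13/8 - 3*16)) = 521*(-112/(-13/8 - 48)) = 521*(-112/(-397/8)) = 521*(-112*(-8/397)) = 521*(896/397) = 466816/397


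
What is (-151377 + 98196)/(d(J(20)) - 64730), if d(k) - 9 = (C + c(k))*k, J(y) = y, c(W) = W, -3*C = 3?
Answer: 5909/7149 ≈ 0.82655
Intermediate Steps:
C = -1 (C = -1/3*3 = -1)
d(k) = 9 + k*(-1 + k) (d(k) = 9 + (-1 + k)*k = 9 + k*(-1 + k))
(-151377 + 98196)/(d(J(20)) - 64730) = (-151377 + 98196)/((9 + 20**2 - 1*20) - 64730) = -53181/((9 + 400 - 20) - 64730) = -53181/(389 - 64730) = -53181/(-64341) = -53181*(-1/64341) = 5909/7149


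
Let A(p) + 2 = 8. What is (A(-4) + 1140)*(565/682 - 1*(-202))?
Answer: 79262517/341 ≈ 2.3244e+5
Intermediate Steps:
A(p) = 6 (A(p) = -2 + 8 = 6)
(A(-4) + 1140)*(565/682 - 1*(-202)) = (6 + 1140)*(565/682 - 1*(-202)) = 1146*(565*(1/682) + 202) = 1146*(565/682 + 202) = 1146*(138329/682) = 79262517/341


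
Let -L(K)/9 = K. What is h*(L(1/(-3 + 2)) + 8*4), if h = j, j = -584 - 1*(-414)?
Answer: -6970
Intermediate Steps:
L(K) = -9*K
j = -170 (j = -584 + 414 = -170)
h = -170
h*(L(1/(-3 + 2)) + 8*4) = -170*(-9/(-3 + 2) + 8*4) = -170*(-9/(-1) + 32) = -170*(-9*(-1) + 32) = -170*(9 + 32) = -170*41 = -6970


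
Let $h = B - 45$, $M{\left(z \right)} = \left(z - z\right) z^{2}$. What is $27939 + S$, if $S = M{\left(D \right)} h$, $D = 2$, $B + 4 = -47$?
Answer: $27939$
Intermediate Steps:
$B = -51$ ($B = -4 - 47 = -51$)
$M{\left(z \right)} = 0$ ($M{\left(z \right)} = 0 z^{2} = 0$)
$h = -96$ ($h = -51 - 45 = -96$)
$S = 0$ ($S = 0 \left(-96\right) = 0$)
$27939 + S = 27939 + 0 = 27939$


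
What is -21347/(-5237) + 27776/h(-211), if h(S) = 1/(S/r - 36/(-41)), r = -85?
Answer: 1703590556727/18250945 ≈ 93343.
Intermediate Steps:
h(S) = 1/(36/41 - S/85) (h(S) = 1/(S/(-85) - 36/(-41)) = 1/(S*(-1/85) - 36*(-1/41)) = 1/(-S/85 + 36/41) = 1/(36/41 - S/85))
-21347/(-5237) + 27776/h(-211) = -21347/(-5237) + 27776/((-3485/(-3060 + 41*(-211)))) = -21347*(-1/5237) + 27776/((-3485/(-3060 - 8651))) = 21347/5237 + 27776/((-3485/(-11711))) = 21347/5237 + 27776/((-3485*(-1/11711))) = 21347/5237 + 27776/(3485/11711) = 21347/5237 + 27776*(11711/3485) = 21347/5237 + 325284736/3485 = 1703590556727/18250945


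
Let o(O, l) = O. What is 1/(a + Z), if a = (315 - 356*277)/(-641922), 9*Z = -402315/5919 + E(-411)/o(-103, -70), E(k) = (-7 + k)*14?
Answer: -391352240754/425112874577 ≈ -0.92058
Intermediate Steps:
E(k) = -98 + 14*k
Z = -2266819/1828971 (Z = (-402315/5919 + (-98 + 14*(-411))/(-103))/9 = (-402315*1/5919 + (-98 - 5754)*(-1/103))/9 = (-134105/1973 - 5852*(-1/103))/9 = (-134105/1973 + 5852/103)/9 = (1/9)*(-2266819/203219) = -2266819/1828971 ≈ -1.2394)
a = 98297/641922 (a = (315 - 98612)*(-1/641922) = -98297*(-1/641922) = 98297/641922 ≈ 0.15313)
1/(a + Z) = 1/(98297/641922 - 2266819/1828971) = 1/(-425112874577/391352240754) = -391352240754/425112874577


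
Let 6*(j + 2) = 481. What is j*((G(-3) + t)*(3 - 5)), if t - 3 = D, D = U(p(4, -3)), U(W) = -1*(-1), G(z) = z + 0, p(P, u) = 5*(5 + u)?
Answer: -469/3 ≈ -156.33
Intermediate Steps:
j = 469/6 (j = -2 + (⅙)*481 = -2 + 481/6 = 469/6 ≈ 78.167)
p(P, u) = 25 + 5*u
G(z) = z
U(W) = 1
D = 1
t = 4 (t = 3 + 1 = 4)
j*((G(-3) + t)*(3 - 5)) = 469*((-3 + 4)*(3 - 5))/6 = 469*(1*(-2))/6 = (469/6)*(-2) = -469/3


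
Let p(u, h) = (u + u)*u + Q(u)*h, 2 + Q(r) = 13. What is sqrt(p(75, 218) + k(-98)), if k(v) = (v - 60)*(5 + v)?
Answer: sqrt(28342) ≈ 168.35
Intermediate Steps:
Q(r) = 11 (Q(r) = -2 + 13 = 11)
k(v) = (-60 + v)*(5 + v)
p(u, h) = 2*u**2 + 11*h (p(u, h) = (u + u)*u + 11*h = (2*u)*u + 11*h = 2*u**2 + 11*h)
sqrt(p(75, 218) + k(-98)) = sqrt((2*75**2 + 11*218) + (-300 + (-98)**2 - 55*(-98))) = sqrt((2*5625 + 2398) + (-300 + 9604 + 5390)) = sqrt((11250 + 2398) + 14694) = sqrt(13648 + 14694) = sqrt(28342)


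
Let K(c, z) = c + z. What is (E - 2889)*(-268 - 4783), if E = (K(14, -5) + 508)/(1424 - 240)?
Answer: 17274718009/1184 ≈ 1.4590e+7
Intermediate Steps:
E = 517/1184 (E = ((14 - 5) + 508)/(1424 - 240) = (9 + 508)/1184 = 517*(1/1184) = 517/1184 ≈ 0.43666)
(E - 2889)*(-268 - 4783) = (517/1184 - 2889)*(-268 - 4783) = -3420059/1184*(-5051) = 17274718009/1184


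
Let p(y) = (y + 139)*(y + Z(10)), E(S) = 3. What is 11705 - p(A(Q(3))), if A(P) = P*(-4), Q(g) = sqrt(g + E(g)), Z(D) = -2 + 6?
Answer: 11053 + 572*sqrt(6) ≈ 12454.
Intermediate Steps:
Z(D) = 4
Q(g) = sqrt(3 + g) (Q(g) = sqrt(g + 3) = sqrt(3 + g))
A(P) = -4*P
p(y) = (4 + y)*(139 + y) (p(y) = (y + 139)*(y + 4) = (139 + y)*(4 + y) = (4 + y)*(139 + y))
11705 - p(A(Q(3))) = 11705 - (556 + (-4*sqrt(3 + 3))**2 + 143*(-4*sqrt(3 + 3))) = 11705 - (556 + (-4*sqrt(6))**2 + 143*(-4*sqrt(6))) = 11705 - (556 + 96 - 572*sqrt(6)) = 11705 - (652 - 572*sqrt(6)) = 11705 + (-652 + 572*sqrt(6)) = 11053 + 572*sqrt(6)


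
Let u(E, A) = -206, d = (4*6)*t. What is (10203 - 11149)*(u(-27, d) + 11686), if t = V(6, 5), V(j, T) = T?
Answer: -10860080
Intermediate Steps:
t = 5
d = 120 (d = (4*6)*5 = 24*5 = 120)
(10203 - 11149)*(u(-27, d) + 11686) = (10203 - 11149)*(-206 + 11686) = -946*11480 = -10860080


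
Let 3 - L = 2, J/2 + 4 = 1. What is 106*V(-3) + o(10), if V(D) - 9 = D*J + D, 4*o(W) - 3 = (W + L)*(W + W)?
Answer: 10399/4 ≈ 2599.8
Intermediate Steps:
J = -6 (J = -8 + 2*1 = -8 + 2 = -6)
L = 1 (L = 3 - 1*2 = 3 - 2 = 1)
o(W) = 3/4 + W*(1 + W)/2 (o(W) = 3/4 + ((W + 1)*(W + W))/4 = 3/4 + ((1 + W)*(2*W))/4 = 3/4 + (2*W*(1 + W))/4 = 3/4 + W*(1 + W)/2)
V(D) = 9 - 5*D (V(D) = 9 + (D*(-6) + D) = 9 + (-6*D + D) = 9 - 5*D)
106*V(-3) + o(10) = 106*(9 - 5*(-3)) + (3/4 + (1/2)*10 + (1/2)*10**2) = 106*(9 + 15) + (3/4 + 5 + (1/2)*100) = 106*24 + (3/4 + 5 + 50) = 2544 + 223/4 = 10399/4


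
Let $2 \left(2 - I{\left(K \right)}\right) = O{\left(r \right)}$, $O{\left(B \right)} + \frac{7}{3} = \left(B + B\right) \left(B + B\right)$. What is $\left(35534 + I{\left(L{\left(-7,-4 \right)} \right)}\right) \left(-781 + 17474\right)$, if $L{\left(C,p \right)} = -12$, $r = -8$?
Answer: $\frac{3546511315}{6} \approx 5.9109 \cdot 10^{8}$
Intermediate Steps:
$O{\left(B \right)} = - \frac{7}{3} + 4 B^{2}$ ($O{\left(B \right)} = - \frac{7}{3} + \left(B + B\right) \left(B + B\right) = - \frac{7}{3} + 2 B 2 B = - \frac{7}{3} + 4 B^{2}$)
$I{\left(K \right)} = - \frac{749}{6}$ ($I{\left(K \right)} = 2 - \frac{- \frac{7}{3} + 4 \left(-8\right)^{2}}{2} = 2 - \frac{- \frac{7}{3} + 4 \cdot 64}{2} = 2 - \frac{- \frac{7}{3} + 256}{2} = 2 - \frac{761}{6} = - \frac{749}{6}$)
$\left(35534 + I{\left(L{\left(-7,-4 \right)} \right)}\right) \left(-781 + 17474\right) = \left(35534 - \frac{749}{6}\right) \left(-781 + 17474\right) = \frac{212455}{6} \cdot 16693 = \frac{3546511315}{6}$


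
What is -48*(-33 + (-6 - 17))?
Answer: 2688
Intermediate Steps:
-48*(-33 + (-6 - 17)) = -48*(-33 - 23) = -48*(-56) = 2688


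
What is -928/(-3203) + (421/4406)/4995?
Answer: 20424744623/70491527910 ≈ 0.28975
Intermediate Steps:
-928/(-3203) + (421/4406)/4995 = -928*(-1/3203) + (421*(1/4406))*(1/4995) = 928/3203 + (421/4406)*(1/4995) = 928/3203 + 421/22007970 = 20424744623/70491527910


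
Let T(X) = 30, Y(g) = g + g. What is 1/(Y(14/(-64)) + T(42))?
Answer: 16/473 ≈ 0.033827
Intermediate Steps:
Y(g) = 2*g
1/(Y(14/(-64)) + T(42)) = 1/(2*(14/(-64)) + 30) = 1/(2*(14*(-1/64)) + 30) = 1/(2*(-7/32) + 30) = 1/(-7/16 + 30) = 1/(473/16) = 16/473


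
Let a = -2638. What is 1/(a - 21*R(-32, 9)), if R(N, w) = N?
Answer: -1/1966 ≈ -0.00050865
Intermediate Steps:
1/(a - 21*R(-32, 9)) = 1/(-2638 - 21*(-32)) = 1/(-2638 + 672) = 1/(-1966) = -1/1966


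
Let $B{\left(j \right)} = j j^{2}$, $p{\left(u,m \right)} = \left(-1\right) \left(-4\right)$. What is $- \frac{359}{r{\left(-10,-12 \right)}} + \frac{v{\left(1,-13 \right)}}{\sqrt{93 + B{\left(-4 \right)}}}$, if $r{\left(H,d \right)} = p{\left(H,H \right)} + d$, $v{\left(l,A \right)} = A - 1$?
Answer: $\frac{359}{8} - \frac{14 \sqrt{29}}{29} \approx 42.275$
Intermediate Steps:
$v{\left(l,A \right)} = -1 + A$
$p{\left(u,m \right)} = 4$
$r{\left(H,d \right)} = 4 + d$
$B{\left(j \right)} = j^{3}$
$- \frac{359}{r{\left(-10,-12 \right)}} + \frac{v{\left(1,-13 \right)}}{\sqrt{93 + B{\left(-4 \right)}}} = - \frac{359}{4 - 12} + \frac{-1 - 13}{\sqrt{93 + \left(-4\right)^{3}}} = - \frac{359}{-8} - \frac{14}{\sqrt{93 - 64}} = \left(-359\right) \left(- \frac{1}{8}\right) - \frac{14}{\sqrt{29}} = \frac{359}{8} - 14 \frac{\sqrt{29}}{29} = \frac{359}{8} - \frac{14 \sqrt{29}}{29}$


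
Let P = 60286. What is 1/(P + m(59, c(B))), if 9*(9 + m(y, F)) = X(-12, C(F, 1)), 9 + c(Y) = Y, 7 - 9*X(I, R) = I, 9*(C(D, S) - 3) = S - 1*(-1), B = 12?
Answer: 81/4882456 ≈ 1.6590e-5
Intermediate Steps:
C(D, S) = 28/9 + S/9 (C(D, S) = 3 + (S - 1*(-1))/9 = 3 + (S + 1)/9 = 3 + (1 + S)/9 = 3 + (⅑ + S/9) = 28/9 + S/9)
X(I, R) = 7/9 - I/9
c(Y) = -9 + Y
m(y, F) = -710/81 (m(y, F) = -9 + (7/9 - ⅑*(-12))/9 = -9 + (7/9 + 4/3)/9 = -9 + (⅑)*(19/9) = -9 + 19/81 = -710/81)
1/(P + m(59, c(B))) = 1/(60286 - 710/81) = 1/(4882456/81) = 81/4882456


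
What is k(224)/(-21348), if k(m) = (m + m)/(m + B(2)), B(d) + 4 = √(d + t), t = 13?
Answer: -4928/51646149 + 112*√15/258230745 ≈ -9.3739e-5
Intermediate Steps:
B(d) = -4 + √(13 + d) (B(d) = -4 + √(d + 13) = -4 + √(13 + d))
k(m) = 2*m/(-4 + m + √15) (k(m) = (m + m)/(m + (-4 + √(13 + 2))) = (2*m)/(m + (-4 + √15)) = (2*m)/(-4 + m + √15) = 2*m/(-4 + m + √15))
k(224)/(-21348) = (2*224/(-4 + 224 + √15))/(-21348) = (2*224/(220 + √15))*(-1/21348) = (448/(220 + √15))*(-1/21348) = -112/(5337*(220 + √15))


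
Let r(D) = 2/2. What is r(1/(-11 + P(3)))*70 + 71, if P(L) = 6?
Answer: 141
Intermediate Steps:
r(D) = 1 (r(D) = 2*(1/2) = 1)
r(1/(-11 + P(3)))*70 + 71 = 1*70 + 71 = 70 + 71 = 141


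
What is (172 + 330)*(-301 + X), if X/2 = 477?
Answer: 327806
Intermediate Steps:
X = 954 (X = 2*477 = 954)
(172 + 330)*(-301 + X) = (172 + 330)*(-301 + 954) = 502*653 = 327806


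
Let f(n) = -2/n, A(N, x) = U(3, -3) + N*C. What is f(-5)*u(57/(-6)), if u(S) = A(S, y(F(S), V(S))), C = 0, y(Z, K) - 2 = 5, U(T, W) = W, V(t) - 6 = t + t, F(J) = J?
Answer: -6/5 ≈ -1.2000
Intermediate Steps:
V(t) = 6 + 2*t (V(t) = 6 + (t + t) = 6 + 2*t)
y(Z, K) = 7 (y(Z, K) = 2 + 5 = 7)
A(N, x) = -3 (A(N, x) = -3 + N*0 = -3 + 0 = -3)
u(S) = -3
f(-5)*u(57/(-6)) = -2/(-5)*(-3) = -2*(-1/5)*(-3) = (2/5)*(-3) = -6/5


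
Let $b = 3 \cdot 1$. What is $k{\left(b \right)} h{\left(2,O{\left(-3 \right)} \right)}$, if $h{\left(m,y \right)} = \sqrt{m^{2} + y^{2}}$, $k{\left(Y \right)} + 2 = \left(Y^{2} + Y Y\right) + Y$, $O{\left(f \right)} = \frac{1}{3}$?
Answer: $\frac{19 \sqrt{37}}{3} \approx 38.524$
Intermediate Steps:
$O{\left(f \right)} = \frac{1}{3}$
$b = 3$
$k{\left(Y \right)} = -2 + Y + 2 Y^{2}$ ($k{\left(Y \right)} = -2 + \left(\left(Y^{2} + Y Y\right) + Y\right) = -2 + \left(\left(Y^{2} + Y^{2}\right) + Y\right) = -2 + \left(2 Y^{2} + Y\right) = -2 + \left(Y + 2 Y^{2}\right) = -2 + Y + 2 Y^{2}$)
$k{\left(b \right)} h{\left(2,O{\left(-3 \right)} \right)} = \left(-2 + 3 + 2 \cdot 3^{2}\right) \sqrt{2^{2} + \left(\frac{1}{3}\right)^{2}} = \left(-2 + 3 + 2 \cdot 9\right) \sqrt{4 + \frac{1}{9}} = \left(-2 + 3 + 18\right) \sqrt{\frac{37}{9}} = 19 \frac{\sqrt{37}}{3} = \frac{19 \sqrt{37}}{3}$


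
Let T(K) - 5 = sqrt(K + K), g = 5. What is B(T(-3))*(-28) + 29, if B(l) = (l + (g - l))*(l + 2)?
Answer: -951 - 140*I*sqrt(6) ≈ -951.0 - 342.93*I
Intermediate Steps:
T(K) = 5 + sqrt(2)*sqrt(K) (T(K) = 5 + sqrt(K + K) = 5 + sqrt(2*K) = 5 + sqrt(2)*sqrt(K))
B(l) = 10 + 5*l (B(l) = (l + (5 - l))*(l + 2) = 5*(2 + l) = 10 + 5*l)
B(T(-3))*(-28) + 29 = (10 + 5*(5 + sqrt(2)*sqrt(-3)))*(-28) + 29 = (10 + 5*(5 + sqrt(2)*(I*sqrt(3))))*(-28) + 29 = (10 + 5*(5 + I*sqrt(6)))*(-28) + 29 = (10 + (25 + 5*I*sqrt(6)))*(-28) + 29 = (35 + 5*I*sqrt(6))*(-28) + 29 = (-980 - 140*I*sqrt(6)) + 29 = -951 - 140*I*sqrt(6)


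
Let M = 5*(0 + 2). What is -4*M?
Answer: -40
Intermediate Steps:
M = 10 (M = 5*2 = 10)
-4*M = -4*10 = -40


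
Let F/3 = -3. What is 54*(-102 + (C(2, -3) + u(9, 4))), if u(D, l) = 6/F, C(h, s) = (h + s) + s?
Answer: -5760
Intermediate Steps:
F = -9 (F = 3*(-3) = -9)
C(h, s) = h + 2*s
u(D, l) = -2/3 (u(D, l) = 6/(-9) = 6*(-1/9) = -2/3)
54*(-102 + (C(2, -3) + u(9, 4))) = 54*(-102 + ((2 + 2*(-3)) - 2/3)) = 54*(-102 + ((2 - 6) - 2/3)) = 54*(-102 + (-4 - 2/3)) = 54*(-102 - 14/3) = 54*(-320/3) = -5760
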